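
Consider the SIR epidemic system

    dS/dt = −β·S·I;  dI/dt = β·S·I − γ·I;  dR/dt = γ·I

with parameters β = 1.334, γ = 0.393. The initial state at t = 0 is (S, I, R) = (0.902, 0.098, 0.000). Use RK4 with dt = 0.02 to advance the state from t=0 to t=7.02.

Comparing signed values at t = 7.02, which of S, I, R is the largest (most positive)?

largest component: R

t=0.000: state=(0.902, 0.098, 0.000)
step 1 (dt=0.02): k1=(-0.118, 0.079, 0.039), k2=(-0.119, 0.080, 0.039), k3=(-0.119, 0.080, 0.039), k4=(-0.120, 0.080, 0.039); state += dt/6·(k1+2k2+2k3+k4)
t=0.020: state=(0.900, 0.100, 0.001)
t=0.040: state=(0.897, 0.101, 0.002)
t=0.060: state=(0.895, 0.103, 0.002)
continuing one RK4 step at a time; state shown every 25 steps (Δt=0.5):
t=0.500: state=(0.833, 0.144, 0.024)
t=1.000: state=(0.743, 0.200, 0.057)
t=1.500: state=(0.637, 0.260, 0.102)
t=2.000: state=(0.525, 0.315, 0.159)
t=2.500: state=(0.420, 0.355, 0.225)
t=3.000: state=(0.329, 0.374, 0.297)
t=3.500: state=(0.256, 0.373, 0.371)
t=4.000: state=(0.201, 0.357, 0.443)
t=4.500: state=(0.159, 0.330, 0.510)
t=5.000: state=(0.129, 0.298, 0.572)
t=5.500: state=(0.107, 0.265, 0.628)
t=6.000: state=(0.091, 0.233, 0.677)
t=6.500: state=(0.079, 0.202, 0.719)
t=7.000: state=(0.069, 0.175, 0.756)
t=7.020: state=(0.069, 0.174, 0.758)
compare at T: S=0.069, I=0.174, R=0.758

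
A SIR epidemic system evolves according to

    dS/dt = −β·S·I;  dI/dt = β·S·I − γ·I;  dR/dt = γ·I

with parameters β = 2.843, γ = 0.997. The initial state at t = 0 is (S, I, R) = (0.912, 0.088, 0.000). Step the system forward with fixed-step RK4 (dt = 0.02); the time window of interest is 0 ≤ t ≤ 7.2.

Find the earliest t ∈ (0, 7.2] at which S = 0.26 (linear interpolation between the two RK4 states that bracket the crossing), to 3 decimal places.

t=0.000: state=(0.912, 0.088, 0.000)
step 1 (dt=0.02): k1=(-0.228, 0.140, 0.088), k2=(-0.231, 0.142, 0.089), k3=(-0.231, 0.142, 0.089), k4=(-0.234, 0.144, 0.091); state += dt/6·(k1+2k2+2k3+k4)
t=0.020: state=(0.907, 0.091, 0.002)
t=0.040: state=(0.903, 0.094, 0.004)
t=0.060: state=(0.898, 0.097, 0.006)
continuing one RK4 step at a time; state shown every 25 steps (Δt=0.5):
t=0.500: state=(0.759, 0.177, 0.065)
t=1.000: state=(0.549, 0.273, 0.178)
t=1.500: state=(0.359, 0.314, 0.327)
t=1.860: state=(0.261, 0.300, 0.438)
next step: t=1.880: state=(0.257, 0.299, 0.444) — S has crossed 0.26
linear interpolation between t=1.860 (0.26128) and t=1.880 (0.25687) → t≈1.866

t = 1.866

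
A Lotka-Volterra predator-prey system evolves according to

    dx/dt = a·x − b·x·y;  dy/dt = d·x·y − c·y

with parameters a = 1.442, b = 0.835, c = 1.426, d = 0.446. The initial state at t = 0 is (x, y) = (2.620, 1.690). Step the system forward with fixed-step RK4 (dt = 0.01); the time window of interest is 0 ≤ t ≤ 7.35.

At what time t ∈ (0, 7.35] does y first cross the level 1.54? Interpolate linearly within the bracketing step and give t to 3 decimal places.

t = 0.387

t=0.000: state=(2.620, 1.690)
step 1 (dt=0.01): k1=(0.081, -0.435), k2=(0.086, -0.434), k3=(0.086, -0.434), k4=(0.090, -0.433); state += dt/6·(k1+2k2+2k3+k4)
t=0.010: state=(2.621, 1.686)
t=0.020: state=(2.622, 1.681)
t=0.030: state=(2.623, 1.677)
continuing one RK4 step at a time; state shown every 25 steps (Δt=0.25):
t=0.250: state=(2.669, 1.588)
t=0.380: state=(2.717, 1.542)
next step: t=0.390: state=(2.721, 1.539) — y has crossed 1.54
linear interpolation between t=0.380 (1.54227) and t=0.390 (1.53899) → t≈0.387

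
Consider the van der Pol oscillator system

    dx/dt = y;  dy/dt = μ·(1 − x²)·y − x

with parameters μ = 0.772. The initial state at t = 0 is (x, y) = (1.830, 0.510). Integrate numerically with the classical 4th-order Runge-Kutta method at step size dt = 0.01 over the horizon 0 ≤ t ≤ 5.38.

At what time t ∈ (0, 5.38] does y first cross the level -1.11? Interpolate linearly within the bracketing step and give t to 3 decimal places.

t=0.000: state=(1.830, 0.510)
step 1 (dt=0.01): k1=(0.510, -2.755), k2=(0.496, -2.736), k3=(0.496, -2.736), k4=(0.483, -2.717); state += dt/6·(k1+2k2+2k3+k4)
t=0.010: state=(1.835, 0.483)
t=0.020: state=(1.840, 0.456)
t=0.030: state=(1.844, 0.429)
continuing one RK4 step at a time; state shown every 20 steps (Δt=0.2):
t=0.200: state=(1.882, 0.039)
t=0.400: state=(1.855, -0.285)
t=0.600: state=(1.775, -0.506)
t=0.800: state=(1.657, -0.672)
t=1.000: state=(1.508, -0.816)
t=1.200: state=(1.330, -0.961)
t=1.380: state=(1.144, -1.107)
next step: t=1.390: state=(1.133, -1.116) — y has crossed -1.11
linear interpolation between t=1.380 (-1.10739) and t=1.390 (-1.11623) → t≈1.383

t = 1.383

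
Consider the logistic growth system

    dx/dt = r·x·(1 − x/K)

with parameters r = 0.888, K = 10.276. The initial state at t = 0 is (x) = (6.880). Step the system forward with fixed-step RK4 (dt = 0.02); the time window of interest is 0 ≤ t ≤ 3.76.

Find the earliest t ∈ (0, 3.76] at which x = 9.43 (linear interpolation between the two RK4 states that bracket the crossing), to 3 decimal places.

t = 1.920

t=0.000: state=(6.880)
step 1 (dt=0.02): k1=(2.019), k2=(2.013), k3=(2.013), k4=(2.007); state += dt/6·(k1+2k2+2k3+k4)
t=0.020: state=(6.920)
t=0.040: state=(6.960)
t=0.060: state=(7.000)
continuing one RK4 step at a time; state shown every 10 steps (Δt=0.2):
t=0.200: state=(7.271)
t=0.400: state=(7.634)
t=0.600: state=(7.968)
t=0.800: state=(8.270)
t=1.000: state=(8.541)
t=1.200: state=(8.782)
t=1.400: state=(8.995)
t=1.600: state=(9.181)
t=1.800: state=(9.343)
t=1.920: state=(9.430)
next step: t=1.940: state=(9.444) — x has crossed 9.43
linear interpolation between t=1.920 (9.42988) and t=1.940 (9.44357) → t≈1.920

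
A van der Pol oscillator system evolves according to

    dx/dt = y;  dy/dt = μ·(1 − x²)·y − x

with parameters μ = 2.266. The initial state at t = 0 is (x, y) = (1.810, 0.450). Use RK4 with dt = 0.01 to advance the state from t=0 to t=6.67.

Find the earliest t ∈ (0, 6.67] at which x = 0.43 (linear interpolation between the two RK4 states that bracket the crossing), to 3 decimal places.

t = 2.537

t=0.000: state=(1.810, 0.450)
step 1 (dt=0.01): k1=(0.450, -4.131), k2=(0.429, -4.035), k3=(0.430, -4.037), k4=(0.410, -3.942); state += dt/6·(k1+2k2+2k3+k4)
t=0.010: state=(1.814, 0.410)
t=0.020: state=(1.818, 0.371)
t=0.030: state=(1.822, 0.334)
continuing one RK4 step at a time; state shown every 25 steps (Δt=0.25):
t=0.250: state=(1.834, -0.134)
t=0.500: state=(1.777, -0.293)
t=0.750: state=(1.695, -0.354)
t=1.000: state=(1.601, -0.400)
t=1.250: state=(1.494, -0.451)
t=1.500: state=(1.373, -0.520)
t=1.750: state=(1.232, -0.622)
t=2.000: state=(1.057, -0.786)
t=2.250: state=(0.828, -1.078)
t=2.500: state=(0.494, -1.665)
t=2.530: state=(0.443, -1.770)
next step: t=2.540: state=(0.425, -1.808) — x has crossed 0.43
linear interpolation between t=2.530 (0.44286) and t=2.540 (0.42497) → t≈2.537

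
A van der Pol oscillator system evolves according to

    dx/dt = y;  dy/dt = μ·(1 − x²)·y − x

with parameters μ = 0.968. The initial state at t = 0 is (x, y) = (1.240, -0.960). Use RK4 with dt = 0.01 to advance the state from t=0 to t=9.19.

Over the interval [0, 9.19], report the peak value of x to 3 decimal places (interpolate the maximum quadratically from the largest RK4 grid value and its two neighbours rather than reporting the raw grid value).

max x = 2.008

t=0.000: state=(1.240, -0.960)
step 1 (dt=0.01): k1=(-0.960, -0.740), k2=(-0.964, -0.745), k3=(-0.964, -0.745), k4=(-0.967, -0.749); state += dt/6·(k1+2k2+2k3+k4)
t=0.010: state=(1.230, -0.967)
t=0.020: state=(1.221, -0.975)
t=0.030: state=(1.211, -0.983)
continuing one RK4 step at a time; state shown every 50 steps (Δt=0.5):
t=0.500: state=(0.643, -1.490)
t=1.000: state=(-0.328, -2.432)
t=1.500: state=(-1.557, -1.933)
t=2.000: state=(-2.003, -0.061)
t=2.500: state=(-1.855, 0.526)
t=3.000: state=(-1.526, 0.782)
t=3.500: state=(-1.058, 1.124)
t=4.000: state=(-0.346, 1.809)
t=4.500: state=(0.800, 2.645)
t=5.000: state=(1.843, 1.106)
t=5.500: state=(1.987, -0.252)
t=6.000: state=(1.752, -0.626)
t=6.500: state=(1.377, -0.884)
t=7.000: state=(0.840, -1.315)
t=7.500: state=(-0.012, -2.174)
t=8.000: state=(-1.264, -2.422)
t=8.500: state=(-1.977, -0.417)
t=9.000: state=(-1.924, 0.432)
t=9.190: state=(-1.829, 0.558)
largest grid value and its neighbours: x(5.330)=2.00784, x(5.340)=2.00801, x(5.350)=2.00799
parabola through these three points peaks at t≈5.344 with x≈2.00803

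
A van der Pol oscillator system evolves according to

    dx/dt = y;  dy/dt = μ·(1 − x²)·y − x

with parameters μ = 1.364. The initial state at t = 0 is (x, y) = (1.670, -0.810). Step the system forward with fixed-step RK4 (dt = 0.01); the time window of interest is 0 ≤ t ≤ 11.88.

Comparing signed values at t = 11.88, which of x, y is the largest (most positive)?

largest component: y

t=0.000: state=(1.670, -0.810)
step 1 (dt=0.01): k1=(-0.810, 0.306), k2=(-0.808, 0.292), k3=(-0.809, 0.292), k4=(-0.807, 0.278); state += dt/6·(k1+2k2+2k3+k4)
t=0.010: state=(1.662, -0.807)
t=0.020: state=(1.654, -0.804)
t=0.030: state=(1.646, -0.802)
continuing one RK4 step at a time; state shown every 50 steps (Δt=0.5):
t=0.500: state=(1.260, -0.896)
t=1.000: state=(0.708, -1.403)
t=1.500: state=(-0.285, -2.719)
t=2.000: state=(-1.691, -1.940)
t=2.500: state=(-2.019, 0.129)
t=3.000: state=(-1.849, 0.465)
t=3.500: state=(-1.580, 0.612)
t=4.000: state=(-1.223, 0.842)
t=4.500: state=(-0.690, 1.376)
t=5.000: state=(0.288, 2.678)
t=5.500: state=(1.676, 1.934)
t=6.000: state=(2.009, -0.122)
t=6.500: state=(1.840, -0.466)
t=7.000: state=(1.570, -0.617)
t=7.500: state=(1.209, -0.853)
t=8.000: state=(0.666, -1.404)
t=8.500: state=(-0.333, -2.728)
t=9.000: state=(-1.708, -1.827)
t=9.500: state=(-2.007, 0.146)
t=10.000: state=(-1.832, 0.471)
t=10.500: state=(-1.559, 0.622)
t=11.000: state=(-1.195, 0.864)
t=11.500: state=(-0.643, 1.434)
t=11.880: state=(0.068, 2.404)
compare at T: x=0.068, y=2.404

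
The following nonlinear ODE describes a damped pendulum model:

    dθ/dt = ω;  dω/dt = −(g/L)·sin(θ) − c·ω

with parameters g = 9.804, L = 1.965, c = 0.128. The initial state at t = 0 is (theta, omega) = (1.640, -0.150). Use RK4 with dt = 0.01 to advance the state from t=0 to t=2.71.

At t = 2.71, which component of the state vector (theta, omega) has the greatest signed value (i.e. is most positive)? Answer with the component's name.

largest component: omega

t=0.000: state=(1.640, -0.150)
step 1 (dt=0.01): k1=(-0.150, -4.958), k2=(-0.175, -4.955), k3=(-0.175, -4.955), k4=(-0.200, -4.952); state += dt/6·(k1+2k2+2k3+k4)
t=0.010: state=(1.638, -0.200)
t=0.020: state=(1.636, -0.249)
t=0.030: state=(1.633, -0.298)
continuing one RK4 step at a time; state shown every 10 steps (Δt=0.1):
t=0.100: state=(1.600, -0.643)
t=0.200: state=(1.512, -1.130)
t=0.300: state=(1.375, -1.608)
t=0.400: state=(1.191, -2.062)
t=0.500: state=(0.964, -2.473)
t=0.600: state=(0.699, -2.807)
t=0.700: state=(0.406, -3.031)
t=0.800: state=(0.097, -3.116)
t=0.900: state=(-0.212, -3.047)
t=1.000: state=(-0.507, -2.834)
t=1.100: state=(-0.775, -2.501)
t=1.200: state=(-1.005, -2.083)
t=1.300: state=(-1.190, -1.615)
t=1.400: state=(-1.327, -1.123)
t=1.500: state=(-1.414, -0.622)
t=1.600: state=(-1.452, -0.123)
t=1.700: state=(-1.439, 0.370)
t=1.800: state=(-1.378, 0.855)
t=1.900: state=(-1.269, 1.325)
t=2.000: state=(-1.114, 1.769)
t=2.100: state=(-0.916, 2.168)
t=2.200: state=(-0.682, 2.496)
t=2.300: state=(-0.420, 2.723)
t=2.400: state=(-0.142, 2.826)
t=2.500: state=(0.140, 2.790)
t=2.600: state=(0.412, 2.619)
t=2.700: state=(0.660, 2.333)
t=2.710: state=(0.683, 2.298)
compare at T: theta=0.683, omega=2.298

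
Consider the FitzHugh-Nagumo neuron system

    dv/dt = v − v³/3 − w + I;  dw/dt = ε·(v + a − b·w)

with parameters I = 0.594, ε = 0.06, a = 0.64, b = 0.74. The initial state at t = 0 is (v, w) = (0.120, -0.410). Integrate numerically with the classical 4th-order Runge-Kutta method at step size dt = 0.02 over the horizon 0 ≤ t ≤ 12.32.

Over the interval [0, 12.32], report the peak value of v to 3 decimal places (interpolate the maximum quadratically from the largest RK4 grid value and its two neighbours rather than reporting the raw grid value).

t=0.000: state=(0.120, -0.410)
step 1 (dt=0.02): k1=(1.123, 0.064), k2=(1.134, 0.064), k3=(1.134, 0.064), k4=(1.144, 0.065); state += dt/6·(k1+2k2+2k3+k4)
t=0.020: state=(0.143, -0.409)
t=0.040: state=(0.166, -0.407)
t=0.060: state=(0.189, -0.406)
continuing one RK4 step at a time; state shown every 25 steps (Δt=0.5):
t=0.500: state=(0.811, -0.369)
t=1.000: state=(1.560, -0.306)
t=1.500: state=(1.930, -0.227)
t=2.000: state=(2.011, -0.145)
t=2.500: state=(2.008, -0.063)
t=3.000: state=(1.986, 0.017)
t=3.500: state=(1.961, 0.094)
t=4.000: state=(1.934, 0.169)
t=4.500: state=(1.908, 0.241)
t=5.000: state=(1.881, 0.311)
t=5.500: state=(1.854, 0.379)
t=6.000: state=(1.827, 0.444)
t=6.500: state=(1.799, 0.507)
t=7.000: state=(1.772, 0.568)
t=7.500: state=(1.744, 0.626)
t=8.000: state=(1.716, 0.683)
t=8.500: state=(1.687, 0.737)
t=9.000: state=(1.658, 0.790)
t=9.500: state=(1.629, 0.840)
t=10.000: state=(1.600, 0.889)
t=10.500: state=(1.570, 0.935)
t=11.000: state=(1.539, 0.980)
t=11.500: state=(1.508, 1.022)
t=12.000: state=(1.476, 1.063)
t=12.320: state=(1.455, 1.088)
largest grid value and its neighbours: v(2.160)=2.01403, v(2.180)=2.01406, v(2.200)=2.01402
parabola through these three points peaks at t≈2.178 with v≈2.01406

max v = 2.014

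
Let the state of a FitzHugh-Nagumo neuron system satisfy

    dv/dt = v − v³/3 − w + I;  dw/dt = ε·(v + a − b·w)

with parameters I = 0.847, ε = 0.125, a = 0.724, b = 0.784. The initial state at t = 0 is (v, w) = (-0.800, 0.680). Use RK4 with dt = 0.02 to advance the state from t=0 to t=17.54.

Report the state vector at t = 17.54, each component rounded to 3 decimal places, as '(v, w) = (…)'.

(v, w) = (1.316, 1.530)

t=0.000: state=(-0.800, 0.680)
step 1 (dt=0.02): k1=(-0.462, -0.076), k2=(-0.463, -0.077), k3=(-0.463, -0.077), k4=(-0.464, -0.077); state += dt/6·(k1+2k2+2k3+k4)
t=0.020: state=(-0.809, 0.678)
t=0.040: state=(-0.819, 0.677)
t=0.060: state=(-0.828, 0.675)
continuing one RK4 step at a time; state shown every 50 steps (Δt=1):
t=1.000: state=(-1.236, 0.580)
t=2.000: state=(-1.427, 0.450)
t=3.000: state=(-1.419, 0.324)
t=4.000: state=(-1.340, 0.215)
t=5.000: state=(-1.237, 0.128)
t=6.000: state=(-1.115, 0.062)
t=7.000: state=(-0.969, 0.018)
t=8.000: state=(-0.778, -0.002)
t=9.000: state=(-0.482, 0.008)
t=10.000: state=(0.120, 0.068)
t=11.000: state=(1.319, 0.231)
t=12.000: state=(1.857, 0.497)
t=13.000: state=(1.816, 0.757)
t=14.000: state=(1.716, 0.983)
t=15.000: state=(1.610, 1.175)
t=16.000: state=(1.499, 1.337)
t=17.000: state=(1.382, 1.469)
t=17.540: state=(1.316, 1.530)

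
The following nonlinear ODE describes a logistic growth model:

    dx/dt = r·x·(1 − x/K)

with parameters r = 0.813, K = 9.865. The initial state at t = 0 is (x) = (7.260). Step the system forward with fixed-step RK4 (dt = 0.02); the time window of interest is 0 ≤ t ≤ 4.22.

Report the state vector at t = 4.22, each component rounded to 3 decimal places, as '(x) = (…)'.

(x) = (9.752)

t=0.000: state=(7.260)
step 1 (dt=0.02): k1=(1.559), k2=(1.553), k3=(1.553), k4=(1.547); state += dt/6·(k1+2k2+2k3+k4)
t=0.020: state=(7.291)
t=0.040: state=(7.322)
t=0.060: state=(7.352)
continuing one RK4 step at a time; state shown every 10 steps (Δt=0.2):
t=0.200: state=(7.560)
t=0.400: state=(7.834)
t=0.600: state=(8.084)
t=0.800: state=(8.309)
t=1.000: state=(8.511)
t=1.200: state=(8.690)
t=1.400: state=(8.848)
t=1.600: state=(8.987)
t=1.800: state=(9.109)
t=2.000: state=(9.215)
t=2.200: state=(9.307)
t=2.400: state=(9.386)
t=2.600: state=(9.455)
t=2.800: state=(9.515)
t=3.000: state=(9.566)
t=3.200: state=(9.609)
t=3.400: state=(9.647)
t=3.600: state=(9.679)
t=3.800: state=(9.706)
t=4.000: state=(9.730)
t=4.200: state=(9.750)
t=4.220: state=(9.752)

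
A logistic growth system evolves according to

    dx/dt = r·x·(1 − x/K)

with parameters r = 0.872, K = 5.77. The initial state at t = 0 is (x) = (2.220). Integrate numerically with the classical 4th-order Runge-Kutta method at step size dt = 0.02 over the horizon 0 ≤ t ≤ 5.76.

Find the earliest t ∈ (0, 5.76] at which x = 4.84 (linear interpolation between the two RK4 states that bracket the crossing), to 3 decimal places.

t=0.000: state=(2.220)
step 1 (dt=0.02): k1=(1.191), k2=(1.193), k3=(1.193), k4=(1.196); state += dt/6·(k1+2k2+2k3+k4)
t=0.020: state=(2.244)
t=0.040: state=(2.268)
t=0.060: state=(2.292)
continuing one RK4 step at a time; state shown every 10 steps (Δt=0.2):
t=0.200: state=(2.462)
t=0.400: state=(2.711)
t=0.600: state=(2.963)
t=0.800: state=(3.213)
t=1.000: state=(3.458)
t=1.200: state=(3.695)
t=1.400: state=(3.921)
t=1.600: state=(4.133)
t=1.800: state=(4.329)
t=2.000: state=(4.509)
t=2.200: state=(4.673)
t=2.400: state=(4.819)
t=2.420: state=(4.833)
next step: t=2.440: state=(4.847) — x has crossed 4.84
linear interpolation between t=2.420 (4.83320) and t=2.440 (4.84681) → t≈2.430

t = 2.430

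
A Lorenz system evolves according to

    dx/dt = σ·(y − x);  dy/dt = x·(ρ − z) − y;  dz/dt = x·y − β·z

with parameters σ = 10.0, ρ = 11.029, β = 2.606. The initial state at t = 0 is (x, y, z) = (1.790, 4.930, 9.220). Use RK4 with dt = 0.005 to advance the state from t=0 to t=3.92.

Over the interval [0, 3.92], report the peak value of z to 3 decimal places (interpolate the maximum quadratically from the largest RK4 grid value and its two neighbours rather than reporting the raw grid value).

max z = 11.393

t=0.000: state=(1.790, 4.930, 9.220)
step 1 (dt=0.005): k1=(31.400, -1.692, -15.203), k2=(30.573, -1.475, -14.724), k3=(30.599, -1.481, -14.737), k4=(29.796, -1.265, -14.271); state += dt/6·(k1+2k2+2k3+k4)
t=0.005: state=(1.943, 4.923, 9.146)
t=0.010: state=(2.088, 4.917, 9.077)
t=0.015: state=(2.226, 4.914, 9.012)
continuing one RK4 step at a time; state shown every 40 steps (Δt=0.2):
t=0.200: state=(4.855, 5.717, 8.591)
t=0.400: state=(6.012, 6.212, 10.464)
t=0.600: state=(5.529, 4.974, 11.358)
t=0.800: state=(4.533, 4.224, 10.187)
t=1.000: state=(4.452, 4.657, 9.057)
t=1.200: state=(5.142, 5.547, 9.233)
t=1.400: state=(5.679, 5.730, 10.407)
t=1.600: state=(5.318, 4.985, 10.811)
t=1.800: state=(4.745, 4.577, 10.067)
t=2.000: state=(4.745, 4.897, 9.418)
t=2.200: state=(5.191, 5.427, 9.627)
t=2.400: state=(5.456, 5.449, 10.325)
t=2.600: state=(5.200, 4.999, 10.479)
t=2.800: state=(4.876, 4.793, 10.003)
t=3.000: state=(4.915, 5.024, 9.650)
t=3.200: state=(5.194, 5.326, 9.837)
t=3.400: state=(5.315, 5.291, 10.242)
t=3.600: state=(5.140, 5.021, 10.281)
t=3.800: state=(4.962, 4.925, 9.981)
t=3.920: state=(4.964, 5.002, 9.833)
largest grid value and its neighbours: z(0.560)=11.39144, z(0.565)=11.39300, z(0.570)=11.39287
parabola through these three points peaks at t≈0.567 with z≈11.39315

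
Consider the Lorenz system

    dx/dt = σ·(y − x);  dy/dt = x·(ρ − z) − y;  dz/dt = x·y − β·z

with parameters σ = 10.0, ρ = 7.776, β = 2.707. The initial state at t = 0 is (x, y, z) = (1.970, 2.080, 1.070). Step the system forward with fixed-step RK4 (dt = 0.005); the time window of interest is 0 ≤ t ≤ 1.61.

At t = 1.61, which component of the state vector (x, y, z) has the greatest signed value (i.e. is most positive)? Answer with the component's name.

largest component: z

t=0.000: state=(1.970, 2.080, 1.070)
step 1 (dt=0.005): k1=(1.100, 11.131, 1.201), k2=(1.351, 11.116, 1.254), k3=(1.344, 11.119, 1.254), k4=(1.589, 11.108, 1.308); state += dt/6·(k1+2k2+2k3+k4)
t=0.005: state=(1.977, 2.136, 1.076)
t=0.010: state=(1.986, 2.191, 1.083)
t=0.015: state=(1.997, 2.247, 1.090)
continuing one RK4 step at a time; state shown every 20 steps (Δt=0.1):
t=0.100: state=(2.458, 3.240, 1.329)
t=0.200: state=(3.452, 4.637, 2.042)
t=0.300: state=(4.764, 6.152, 3.535)
t=0.400: state=(6.058, 7.139, 5.940)
t=0.500: state=(6.677, 6.739, 8.532)
t=0.600: state=(6.151, 5.115, 9.897)
t=0.700: state=(4.881, 3.526, 9.610)
t=0.800: state=(3.669, 2.663, 8.452)
t=0.900: state=(2.913, 2.399, 7.154)
t=1.000: state=(2.605, 2.482, 6.034)
t=1.100: state=(2.630, 2.788, 5.200)
t=1.200: state=(2.899, 3.272, 4.698)
t=1.300: state=(3.361, 3.904, 4.569)
t=1.400: state=(3.963, 4.608, 4.861)
t=1.500: state=(4.607, 5.222, 5.575)
t=1.600: state=(5.126, 5.514, 6.576)
t=1.610: state=(5.163, 5.518, 6.680)
compare at T: x=5.163, y=5.518, z=6.680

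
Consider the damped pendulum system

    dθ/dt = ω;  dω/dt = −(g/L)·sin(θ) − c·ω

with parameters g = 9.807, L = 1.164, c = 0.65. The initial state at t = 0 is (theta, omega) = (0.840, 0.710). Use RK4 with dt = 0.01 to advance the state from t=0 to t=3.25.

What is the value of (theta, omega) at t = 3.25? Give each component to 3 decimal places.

(theta, omega) = (-0.245, -0.478)

t=0.000: state=(0.840, 0.710)
step 1 (dt=0.01): k1=(0.710, -6.735), k2=(0.676, -6.733), k3=(0.676, -6.732), k4=(0.643, -6.729); state += dt/6·(k1+2k2+2k3+k4)
t=0.010: state=(0.847, 0.643)
t=0.020: state=(0.853, 0.575)
t=0.030: state=(0.858, 0.508)
continuing one RK4 step at a time; state shown every 20 steps (Δt=0.2):
t=0.200: state=(0.850, -0.581)
t=0.400: state=(0.627, -1.588)
t=0.600: state=(0.250, -2.067)
t=0.800: state=(-0.155, -1.878)
t=1.000: state=(-0.464, -1.146)
t=1.200: state=(-0.598, -0.183)
t=1.400: state=(-0.542, 0.711)
t=1.600: state=(-0.334, 1.304)
t=1.800: state=(-0.051, 1.445)
t=2.000: state=(0.213, 1.128)
t=2.200: state=(0.380, 0.511)
t=2.400: state=(0.413, -0.179)
t=2.600: state=(0.318, -0.734)
t=2.800: state=(0.138, -1.005)
t=3.000: state=(-0.061, -0.938)
t=3.200: state=(-0.218, -0.592)
t=3.250: state=(-0.245, -0.478)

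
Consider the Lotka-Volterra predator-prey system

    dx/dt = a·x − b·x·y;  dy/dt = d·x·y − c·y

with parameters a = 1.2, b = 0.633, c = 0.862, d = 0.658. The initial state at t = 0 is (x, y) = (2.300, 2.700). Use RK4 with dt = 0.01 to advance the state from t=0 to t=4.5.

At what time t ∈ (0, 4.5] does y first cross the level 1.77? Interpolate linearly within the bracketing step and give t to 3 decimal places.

t = 2.462

t=0.000: state=(2.300, 2.700)
step 1 (dt=0.01): k1=(-1.171, 1.759), k2=(-1.181, 1.754), k3=(-1.181, 1.754), k4=(-1.190, 1.749); state += dt/6·(k1+2k2+2k3+k4)
t=0.010: state=(2.288, 2.718)
t=0.020: state=(2.276, 2.735)
t=0.030: state=(2.264, 2.752)
continuing one RK4 step at a time; state shown every 20 steps (Δt=0.2):
t=0.200: state=(2.034, 3.024)
t=0.400: state=(1.735, 3.262)
t=0.600: state=(1.446, 3.383)
t=0.800: state=(1.196, 3.387)
t=1.000: state=(0.996, 3.291)
t=1.200: state=(0.843, 3.124)
t=1.400: state=(0.731, 2.915)
t=1.600: state=(0.652, 2.686)
t=1.800: state=(0.598, 2.454)
t=2.000: state=(0.565, 2.229)
t=2.200: state=(0.549, 2.019)
t=2.400: state=(0.548, 1.826)
t=2.460: state=(0.550, 1.772)
next step: t=2.470: state=(0.550, 1.763) — y has crossed 1.77
linear interpolation between t=2.460 (1.77203) and t=2.470 (1.76319) → t≈2.462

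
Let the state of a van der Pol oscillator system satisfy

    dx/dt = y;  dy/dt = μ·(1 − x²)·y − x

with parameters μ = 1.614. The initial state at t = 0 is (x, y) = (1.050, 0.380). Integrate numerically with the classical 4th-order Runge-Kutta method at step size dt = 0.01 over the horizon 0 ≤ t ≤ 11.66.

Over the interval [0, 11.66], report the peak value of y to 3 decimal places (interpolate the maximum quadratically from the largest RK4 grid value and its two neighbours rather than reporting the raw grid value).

t=0.000: state=(1.050, 0.380)
step 1 (dt=0.01): k1=(0.380, -1.113), k2=(0.374, -1.116), k3=(0.374, -1.116), k4=(0.369, -1.119); state += dt/6·(k1+2k2+2k3+k4)
t=0.010: state=(1.054, 0.369)
t=0.020: state=(1.057, 0.358)
t=0.030: state=(1.061, 0.346)
continuing one RK4 step at a time; state shown every 50 steps (Δt=0.5):
t=0.500: state=(1.098, -0.181)
t=1.000: state=(0.881, -0.692)
t=1.500: state=(0.356, -1.522)
t=2.000: state=(-0.789, -3.007)
t=2.500: state=(-1.874, -0.764)
t=3.000: state=(-1.899, 0.306)
t=3.500: state=(-1.697, 0.477)
t=4.000: state=(-1.424, 0.626)
t=4.500: state=(-1.047, 0.922)
t=5.000: state=(-0.419, 1.742)
t=5.500: state=(0.882, 3.354)
t=6.000: state=(1.971, 0.583)
t=6.500: state=(1.952, -0.328)
t=7.000: state=(1.749, -0.463)
t=7.500: state=(1.489, -0.590)
t=8.000: state=(1.140, -0.837)
t=8.500: state=(0.588, -1.486)
t=9.000: state=(-0.537, -3.158)
t=9.500: state=(-1.880, -1.184)
t=10.000: state=(-1.983, 0.266)
t=10.500: state=(-1.797, 0.441)
t=11.000: state=(-1.549, 0.558)
t=11.500: state=(-1.225, 0.767)
t=11.660: state=(-1.093, 0.880)
largest grid value and its neighbours: y(5.500)=3.35368, y(5.510)=3.35508, y(5.520)=3.35282
parabola through these three points peaks at t≈5.509 with y≈3.35511

max y = 3.355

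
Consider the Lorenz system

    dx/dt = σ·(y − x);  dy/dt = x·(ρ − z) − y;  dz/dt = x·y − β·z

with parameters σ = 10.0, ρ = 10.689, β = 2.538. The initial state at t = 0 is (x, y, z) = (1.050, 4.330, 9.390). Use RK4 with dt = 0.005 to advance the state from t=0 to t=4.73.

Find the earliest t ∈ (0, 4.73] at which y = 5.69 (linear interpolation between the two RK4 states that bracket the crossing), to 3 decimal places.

t = 0.311

t=0.000: state=(1.050, 4.330, 9.390)
step 1 (dt=0.005): k1=(32.800, -2.966, -19.285), k2=(31.906, -2.798, -18.816), k3=(31.932, -2.802, -18.828), k4=(31.063, -2.631, -18.372); state += dt/6·(k1+2k2+2k3+k4)
t=0.005: state=(1.210, 4.316, 9.296)
t=0.010: state=(1.361, 4.304, 9.206)
t=0.015: state=(1.504, 4.293, 9.121)
continuing one RK4 step at a time; state shown every 40 steps (Δt=0.2):
t=0.200: state=(4.090, 4.918, 7.823)
t=0.310: state=(4.947, 5.684, 8.245)
next step: t=0.315: state=(4.984, 5.716, 8.281) — y has crossed 5.69
linear interpolation between t=0.310 (5.68440) and t=0.315 (5.71612) → t≈0.311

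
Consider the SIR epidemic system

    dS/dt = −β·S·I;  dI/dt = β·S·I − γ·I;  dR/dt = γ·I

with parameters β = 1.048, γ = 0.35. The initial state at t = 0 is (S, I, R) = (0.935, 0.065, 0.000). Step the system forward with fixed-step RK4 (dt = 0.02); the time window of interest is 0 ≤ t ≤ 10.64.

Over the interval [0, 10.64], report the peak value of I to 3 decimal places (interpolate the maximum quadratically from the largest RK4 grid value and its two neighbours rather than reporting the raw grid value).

max I = 0.322

t=0.000: state=(0.935, 0.065, 0.000)
step 1 (dt=0.02): k1=(-0.064, 0.041, 0.023), k2=(-0.064, 0.041, 0.023), k3=(-0.064, 0.041, 0.023), k4=(-0.064, 0.041, 0.023); state += dt/6·(k1+2k2+2k3+k4)
t=0.020: state=(0.934, 0.066, 0.000)
t=0.040: state=(0.932, 0.067, 0.001)
t=0.060: state=(0.931, 0.067, 0.001)
continuing one RK4 step at a time; state shown every 25 steps (Δt=0.5):
t=0.500: state=(0.898, 0.088, 0.013)
t=1.000: state=(0.852, 0.117, 0.031)
t=1.500: state=(0.794, 0.152, 0.055)
t=2.000: state=(0.726, 0.189, 0.084)
t=2.500: state=(0.651, 0.228, 0.121)
t=3.000: state=(0.572, 0.264, 0.164)
t=3.500: state=(0.494, 0.293, 0.213)
t=4.000: state=(0.421, 0.312, 0.266)
t=4.500: state=(0.357, 0.321, 0.322)
t=5.000: state=(0.301, 0.321, 0.378)
t=5.500: state=(0.255, 0.311, 0.433)
t=6.000: state=(0.218, 0.296, 0.487)
t=6.500: state=(0.187, 0.276, 0.537)
t=7.000: state=(0.163, 0.254, 0.583)
t=7.500: state=(0.144, 0.231, 0.625)
t=8.000: state=(0.128, 0.208, 0.664)
t=8.500: state=(0.116, 0.186, 0.698)
t=9.000: state=(0.105, 0.166, 0.729)
t=9.500: state=(0.097, 0.147, 0.756)
t=10.000: state=(0.090, 0.129, 0.780)
t=10.500: state=(0.085, 0.114, 0.802)
t=10.640: state=(0.083, 0.109, 0.807)
largest grid value and its neighbours: I(4.680)=0.32221, I(4.700)=0.32221, I(4.720)=0.32220
parabola through these three points peaks at t≈4.696 with I≈0.32221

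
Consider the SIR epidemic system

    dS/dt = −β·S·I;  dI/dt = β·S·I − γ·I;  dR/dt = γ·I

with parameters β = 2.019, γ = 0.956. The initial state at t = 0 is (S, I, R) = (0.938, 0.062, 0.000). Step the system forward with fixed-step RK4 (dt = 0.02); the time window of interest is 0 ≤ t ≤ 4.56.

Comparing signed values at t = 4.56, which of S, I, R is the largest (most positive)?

largest component: R

t=0.000: state=(0.938, 0.062, 0.000)
step 1 (dt=0.02): k1=(-0.117, 0.058, 0.059), k2=(-0.118, 0.059, 0.060), k3=(-0.118, 0.059, 0.060), k4=(-0.119, 0.059, 0.060); state += dt/6·(k1+2k2+2k3+k4)
t=0.020: state=(0.936, 0.063, 0.001)
t=0.040: state=(0.933, 0.064, 0.002)
t=0.060: state=(0.931, 0.066, 0.004)
continuing one RK4 step at a time; state shown every 10 steps (Δt=0.2):
t=0.200: state=(0.913, 0.074, 0.013)
t=0.400: state=(0.883, 0.088, 0.029)
t=0.600: state=(0.850, 0.104, 0.047)
t=0.800: state=(0.812, 0.120, 0.068)
t=1.000: state=(0.771, 0.136, 0.093)
t=1.200: state=(0.728, 0.152, 0.120)
t=1.400: state=(0.682, 0.167, 0.151)
t=1.600: state=(0.636, 0.180, 0.184)
t=1.800: state=(0.590, 0.190, 0.219)
t=2.000: state=(0.546, 0.198, 0.257)
t=2.200: state=(0.503, 0.202, 0.295)
t=2.400: state=(0.464, 0.203, 0.334)
t=2.600: state=(0.427, 0.200, 0.372)
t=2.800: state=(0.395, 0.195, 0.410)
t=3.000: state=(0.365, 0.188, 0.447)
t=3.200: state=(0.339, 0.179, 0.482)
t=3.400: state=(0.316, 0.169, 0.515)
t=3.600: state=(0.296, 0.158, 0.546)
t=3.800: state=(0.278, 0.146, 0.575)
t=4.000: state=(0.263, 0.135, 0.602)
t=4.200: state=(0.250, 0.123, 0.627)
t=4.400: state=(0.238, 0.113, 0.650)
t=4.560: state=(0.230, 0.104, 0.666)
compare at T: S=0.230, I=0.104, R=0.666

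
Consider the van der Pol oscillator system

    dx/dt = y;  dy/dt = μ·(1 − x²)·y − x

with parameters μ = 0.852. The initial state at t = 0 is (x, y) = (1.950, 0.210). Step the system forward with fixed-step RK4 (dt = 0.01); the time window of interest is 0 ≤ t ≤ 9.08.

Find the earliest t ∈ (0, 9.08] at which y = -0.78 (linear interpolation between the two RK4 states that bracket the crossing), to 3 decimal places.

t = 0.914

t=0.000: state=(1.950, 0.210)
step 1 (dt=0.01): k1=(0.210, -2.451), k2=(0.198, -2.424), k3=(0.198, -2.424), k4=(0.186, -2.397); state += dt/6·(k1+2k2+2k3+k4)
t=0.010: state=(1.952, 0.186)
t=0.020: state=(1.954, 0.162)
t=0.030: state=(1.955, 0.139)
continuing one RK4 step at a time; state shown every 50 steps (Δt=0.5):
t=0.500: state=(1.841, -0.511)
t=0.910: state=(1.574, -0.778)
next step: t=0.920: state=(1.566, -0.784) — y has crossed -0.78
linear interpolation between t=0.910 (-0.77773) and t=0.920 (-0.78369) → t≈0.914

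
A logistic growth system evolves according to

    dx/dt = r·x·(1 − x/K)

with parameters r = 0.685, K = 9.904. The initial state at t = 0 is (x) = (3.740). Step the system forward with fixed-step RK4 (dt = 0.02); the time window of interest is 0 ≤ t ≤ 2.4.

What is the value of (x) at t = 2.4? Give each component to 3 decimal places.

t=0.000: state=(3.740)
step 1 (dt=0.02): k1=(1.594), k2=(1.597), k3=(1.597), k4=(1.600); state += dt/6·(k1+2k2+2k3+k4)
t=0.020: state=(3.772)
t=0.040: state=(3.804)
t=0.060: state=(3.836)
continuing one RK4 step at a time; state shown every 5 steps (Δt=0.1):
t=0.100: state=(3.901)
t=0.200: state=(4.064)
t=0.300: state=(4.229)
t=0.400: state=(4.396)
t=0.500: state=(4.564)
t=0.600: state=(4.733)
t=0.700: state=(4.902)
t=0.800: state=(5.072)
t=0.900: state=(5.241)
t=1.000: state=(5.410)
t=1.100: state=(5.577)
t=1.200: state=(5.743)
t=1.300: state=(5.908)
t=1.400: state=(6.070)
t=1.500: state=(6.229)
t=1.600: state=(6.386)
t=1.700: state=(6.540)
t=1.800: state=(6.691)
t=1.900: state=(6.837)
t=2.000: state=(6.981)
t=2.100: state=(7.120)
t=2.200: state=(7.255)
t=2.300: state=(7.386)
t=2.400: state=(7.512)

(x) = (7.512)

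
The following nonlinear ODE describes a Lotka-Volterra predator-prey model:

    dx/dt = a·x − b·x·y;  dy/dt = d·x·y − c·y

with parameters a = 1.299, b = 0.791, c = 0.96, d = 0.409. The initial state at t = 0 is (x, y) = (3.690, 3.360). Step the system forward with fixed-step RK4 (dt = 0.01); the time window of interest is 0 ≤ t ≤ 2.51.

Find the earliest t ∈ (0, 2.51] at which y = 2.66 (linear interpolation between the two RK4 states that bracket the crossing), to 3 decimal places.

t = 1.103

t=0.000: state=(3.690, 3.360)
step 1 (dt=0.01): k1=(-5.014, 1.845), k2=(-5.007, 1.816), k3=(-5.006, 1.816), k4=(-4.998, 1.786); state += dt/6·(k1+2k2+2k3+k4)
t=0.010: state=(3.640, 3.378)
t=0.020: state=(3.590, 3.396)
t=0.030: state=(3.540, 3.413)
continuing one RK4 step at a time; state shown every 10 steps (Δt=0.1):
t=0.100: state=(3.200, 3.514)
t=0.200: state=(2.749, 3.605)
t=0.300: state=(2.350, 3.634)
t=0.400: state=(2.009, 3.608)
t=0.500: state=(1.724, 3.537)
t=0.600: state=(1.490, 3.431)
t=0.700: state=(1.300, 3.300)
t=0.800: state=(1.147, 3.151)
t=0.900: state=(1.024, 2.992)
t=1.000: state=(0.926, 2.829)
t=1.100: state=(0.849, 2.665)
next step: t=1.110: state=(0.842, 2.648) — y has crossed 2.66
linear interpolation between t=1.100 (2.66481) and t=1.110 (2.64850) → t≈1.103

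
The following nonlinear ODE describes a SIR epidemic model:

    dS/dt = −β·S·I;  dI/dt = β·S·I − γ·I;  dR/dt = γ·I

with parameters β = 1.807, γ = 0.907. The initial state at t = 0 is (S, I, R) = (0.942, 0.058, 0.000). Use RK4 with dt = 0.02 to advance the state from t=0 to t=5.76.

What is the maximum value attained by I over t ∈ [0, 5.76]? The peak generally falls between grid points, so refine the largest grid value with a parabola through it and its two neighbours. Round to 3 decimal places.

max I = 0.182

t=0.000: state=(0.942, 0.058, 0.000)
step 1 (dt=0.02): k1=(-0.099, 0.046, 0.053), k2=(-0.099, 0.046, 0.053), k3=(-0.099, 0.046, 0.053), k4=(-0.100, 0.047, 0.053); state += dt/6·(k1+2k2+2k3+k4)
t=0.020: state=(0.940, 0.059, 0.001)
t=0.040: state=(0.938, 0.060, 0.002)
t=0.060: state=(0.936, 0.061, 0.003)
continuing one RK4 step at a time; state shown every 10 steps (Δt=0.2):
t=0.200: state=(0.921, 0.068, 0.011)
t=0.400: state=(0.897, 0.078, 0.025)
t=0.600: state=(0.870, 0.090, 0.040)
t=0.800: state=(0.840, 0.102, 0.057)
t=1.000: state=(0.808, 0.115, 0.077)
t=1.200: state=(0.773, 0.128, 0.099)
t=1.400: state=(0.737, 0.140, 0.123)
t=1.600: state=(0.699, 0.151, 0.150)
t=1.800: state=(0.661, 0.161, 0.178)
t=2.000: state=(0.622, 0.170, 0.208)
t=2.200: state=(0.584, 0.176, 0.240)
t=2.400: state=(0.548, 0.180, 0.272)
t=2.600: state=(0.513, 0.182, 0.305)
t=2.800: state=(0.481, 0.182, 0.338)
t=3.000: state=(0.450, 0.179, 0.371)
t=3.200: state=(0.422, 0.175, 0.403)
t=3.400: state=(0.397, 0.169, 0.434)
t=3.600: state=(0.374, 0.162, 0.464)
t=3.800: state=(0.353, 0.154, 0.493)
t=4.000: state=(0.334, 0.146, 0.520)
t=4.200: state=(0.318, 0.137, 0.546)
t=4.400: state=(0.303, 0.128, 0.570)
t=4.600: state=(0.290, 0.118, 0.592)
t=4.800: state=(0.278, 0.109, 0.613)
t=5.000: state=(0.268, 0.101, 0.632)
t=5.200: state=(0.258, 0.092, 0.649)
t=5.400: state=(0.250, 0.085, 0.665)
t=5.600: state=(0.243, 0.077, 0.680)
t=5.760: state=(0.238, 0.071, 0.691)
largest grid value and its neighbours: I(2.640)=0.18206, I(2.660)=0.18208, I(2.680)=0.18207
parabola through these three points peaks at t≈2.668 with I≈0.18208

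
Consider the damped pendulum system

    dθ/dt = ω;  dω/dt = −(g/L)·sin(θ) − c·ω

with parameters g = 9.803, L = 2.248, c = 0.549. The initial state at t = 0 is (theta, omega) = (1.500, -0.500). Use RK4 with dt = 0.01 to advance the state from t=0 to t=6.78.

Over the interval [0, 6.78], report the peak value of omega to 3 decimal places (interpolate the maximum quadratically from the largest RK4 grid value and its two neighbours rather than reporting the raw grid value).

t=0.000: state=(1.500, -0.500)
step 1 (dt=0.01): k1=(-0.500, -4.075), k2=(-0.520, -4.063), k3=(-0.520, -4.063), k4=(-0.541, -4.051); state += dt/6·(k1+2k2+2k3+k4)
t=0.010: state=(1.495, -0.541)
t=0.020: state=(1.489, -0.581)
t=0.030: state=(1.483, -0.621)
continuing one RK4 step at a time; state shown every 25 steps (Δt=0.25):
t=0.250: state=(1.254, -1.436)
t=0.500: state=(0.802, -2.122)
t=0.750: state=(0.232, -2.345)
t=1.000: state=(-0.321, -1.986)
t=1.250: state=(-0.725, -1.207)
t=1.500: state=(-0.913, -0.295)
t=1.750: state=(-0.879, 0.549)
t=2.000: state=(-0.656, 1.192)
t=2.250: state=(-0.310, 1.512)
t=2.500: state=(0.067, 1.435)
t=2.750: state=(0.379, 1.014)
t=3.000: state=(0.559, 0.411)
t=3.250: state=(0.584, -0.204)
t=3.500: state=(0.467, -0.696)
t=3.750: state=(0.254, -0.969)
t=4.000: state=(0.006, -0.973)
t=4.250: state=(-0.212, -0.736)
t=4.500: state=(-0.350, -0.350)
t=4.750: state=(-0.384, 0.069)
t=5.000: state=(-0.321, 0.419)
t=5.250: state=(-0.187, 0.624)
t=5.500: state=(-0.024, 0.650)
t=5.750: state=(0.124, 0.511)
t=6.000: state=(0.222, 0.264)
t=6.250: state=(0.253, -0.016)
t=6.500: state=(0.218, -0.256)
t=6.750: state=(0.133, -0.403)
t=6.780: state=(0.121, -0.413)
largest grid value and its neighbours: omega(2.320)=1.53090, omega(2.330)=1.53095, omega(2.340)=1.53035
parabola through these three points peaks at t≈2.326 with omega≈1.53101

max omega = 1.531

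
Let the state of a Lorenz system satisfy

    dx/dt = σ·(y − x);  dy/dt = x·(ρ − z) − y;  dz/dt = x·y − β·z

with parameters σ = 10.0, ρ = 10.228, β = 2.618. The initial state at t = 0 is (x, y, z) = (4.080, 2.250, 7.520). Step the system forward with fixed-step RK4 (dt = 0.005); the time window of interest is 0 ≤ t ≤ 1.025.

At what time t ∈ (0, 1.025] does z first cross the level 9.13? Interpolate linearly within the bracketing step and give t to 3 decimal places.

t = 0.513

t=0.000: state=(4.080, 2.250, 7.520)
step 1 (dt=0.005): k1=(-18.300, 8.799, -10.507), k2=(-17.623, 8.759, -10.453), k3=(-17.640, 8.763, -10.450), k4=(-16.980, 8.725, -10.394); state += dt/6·(k1+2k2+2k3+k4)
t=0.005: state=(3.992, 2.294, 7.468)
t=0.010: state=(3.910, 2.337, 7.416)
t=0.015: state=(3.834, 2.380, 7.365)
continuing one RK4 step at a time; state shown every 10 steps (Δt=0.05):
t=0.050: state=(3.451, 2.676, 7.026)
t=0.100: state=(3.236, 3.098, 6.613)
t=0.150: state=(3.276, 3.544, 6.306)
t=0.200: state=(3.484, 4.032, 6.132)
t=0.250: state=(3.812, 4.567, 6.114)
t=0.300: state=(4.230, 5.137, 6.280)
t=0.350: state=(4.709, 5.709, 6.649)
t=0.400: state=(5.217, 6.230, 7.227)
t=0.450: state=(5.705, 6.625, 7.993)
t=0.500: state=(6.116, 6.818, 8.885)
t=0.510: state=(6.183, 6.827, 9.070)
next step: t=0.515: state=(6.215, 6.827, 9.162) — z has crossed 9.13
linear interpolation between t=0.510 (9.06960) and t=0.515 (9.16188) → t≈0.513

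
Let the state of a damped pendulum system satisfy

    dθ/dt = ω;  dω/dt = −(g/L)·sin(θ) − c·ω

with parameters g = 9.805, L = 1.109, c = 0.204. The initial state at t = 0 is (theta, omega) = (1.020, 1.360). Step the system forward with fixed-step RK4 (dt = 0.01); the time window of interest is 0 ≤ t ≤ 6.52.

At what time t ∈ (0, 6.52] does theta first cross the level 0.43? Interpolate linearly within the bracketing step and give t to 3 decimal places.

t=0.000: state=(1.020, 1.360)
step 1 (dt=0.01): k1=(1.360, -7.811), k2=(1.321, -7.835), k3=(1.321, -7.834), k4=(1.282, -7.856); state += dt/6·(k1+2k2+2k3+k4)
t=0.010: state=(1.033, 1.282)
t=0.020: state=(1.046, 1.203)
t=0.030: state=(1.057, 1.124)
continuing one RK4 step at a time; state shown every 25 steps (Δt=0.25):
t=0.250: state=(1.111, -0.634)
t=0.500: state=(0.725, -2.347)
t=0.610: state=(0.439, -2.825)
next step: t=0.620: state=(0.410, -2.856) — theta has crossed 0.43
linear interpolation between t=0.610 (0.43877) and t=0.620 (0.41036) → t≈0.613

t = 0.613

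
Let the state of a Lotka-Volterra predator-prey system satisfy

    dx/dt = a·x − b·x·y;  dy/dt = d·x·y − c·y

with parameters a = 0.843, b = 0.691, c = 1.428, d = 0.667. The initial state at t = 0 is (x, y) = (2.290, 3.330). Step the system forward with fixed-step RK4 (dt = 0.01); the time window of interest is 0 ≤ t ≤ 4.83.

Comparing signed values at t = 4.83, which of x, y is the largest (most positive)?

largest component: x

t=0.000: state=(2.290, 3.330)
step 1 (dt=0.01): k1=(-3.339, 0.331), k2=(-3.317, 0.294), k3=(-3.317, 0.294), k4=(-3.295, 0.258); state += dt/6·(k1+2k2+2k3+k4)
t=0.010: state=(2.257, 3.333)
t=0.020: state=(2.224, 3.335)
t=0.030: state=(2.192, 3.337)
continuing one RK4 step at a time; state shown every 20 steps (Δt=0.2):
t=0.200: state=(1.714, 3.262)
t=0.400: state=(1.314, 2.995)
t=0.600: state=(1.054, 2.633)
t=0.800: state=(0.890, 2.251)
t=1.000: state=(0.792, 1.891)
t=1.200: state=(0.738, 1.573)
t=1.400: state=(0.717, 1.303)
t=1.600: state=(0.720, 1.077)
t=1.800: state=(0.744, 0.892)
t=2.000: state=(0.787, 0.743)
t=2.200: state=(0.848, 0.622)
t=2.400: state=(0.927, 0.526)
t=2.600: state=(1.026, 0.451)
t=2.800: state=(1.146, 0.391)
t=3.000: state=(1.289, 0.346)
t=3.200: state=(1.458, 0.312)
t=3.400: state=(1.656, 0.289)
t=3.600: state=(1.886, 0.275)
t=3.800: state=(2.150, 0.270)
t=4.000: state=(2.451, 0.276)
t=4.200: state=(2.789, 0.294)
t=4.400: state=(3.163, 0.328)
t=4.600: state=(3.565, 0.386)
t=4.800: state=(3.976, 0.480)
t=4.830: state=(4.037, 0.499)
compare at T: x=4.037, y=0.499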